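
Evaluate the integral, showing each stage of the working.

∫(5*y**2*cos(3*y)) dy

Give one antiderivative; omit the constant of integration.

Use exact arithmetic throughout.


Step 1. Integrate ∫(5*y**2*cos(3*y)) dy by parts with u = y**2, dv = (5*cos(3*y)) dy, so v = 5*sin(3*y)/3: now 5*y**2*sin(3*y)/3 + ∫(-10*y*sin(3*y)/3) dy.
Step 2. Integrate ∫(-10*y*sin(3*y)/3) dy by parts with u = y, dv = (-10*sin(3*y)/3) dy, so v = 10*cos(3*y)/9: now 5*y**2*sin(3*y)/3 + 10*y*cos(3*y)/9 + ∫(-10*cos(3*y)/9) dy.
Step 3. Evaluate the standard form: now 5*y**2*sin(3*y)/3 + 10*y*cos(3*y)/9 - 10*sin(3*y)/27.
Answer: 5*y**2*sin(3*y)/3 + 10*y*cos(3*y)/9 - 10*sin(3*y)/27.


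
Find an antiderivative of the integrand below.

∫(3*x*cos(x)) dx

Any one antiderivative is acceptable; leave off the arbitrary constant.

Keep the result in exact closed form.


Answer: 3*x*sin(x) + 3*cos(x).


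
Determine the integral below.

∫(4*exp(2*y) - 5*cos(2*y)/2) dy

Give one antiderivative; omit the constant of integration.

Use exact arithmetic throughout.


Answer: 2*exp(2*y) - 5*sin(2*y)/4.


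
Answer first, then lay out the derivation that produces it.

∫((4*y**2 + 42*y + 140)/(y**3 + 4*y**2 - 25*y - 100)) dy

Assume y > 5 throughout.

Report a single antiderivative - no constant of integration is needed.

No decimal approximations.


The answer is 5*log(y - 5) - 4*log(y + 4) + 3*log(y + 5).
Step 1. Decompose ∫((4*y**2 + 42*y + 140)/(y**3 + 4*y**2 - 25*y - 100)) dy by partial fractions, (4*y**2 + 42*y + 140)/(y**3 + 4*y**2 - 25*y - 100) = 3/(y + 5) - 4/(y + 4) + 5/(y - 5): now ∫(5/(y - 5)) dy + ∫(-4/(y + 4)) dy + ∫(3/(y + 5)) dy.
Step 2. Evaluate the standard form [assuming y > 5]: now 5*log(y - 5) + ∫(-4/(y + 4)) dy + ∫(3/(y + 5)) dy.
Step 3. Evaluate the standard form [assuming y > -4]: now 5*log(y - 5) - 4*log(y + 4) + ∫(3/(y + 5)) dy.
Step 4. Evaluate the standard form [assuming y > -5]: now 5*log(y - 5) - 4*log(y + 4) + 3*log(y + 5).
Answer: 5*log(y - 5) - 4*log(y + 4) + 3*log(y + 5).


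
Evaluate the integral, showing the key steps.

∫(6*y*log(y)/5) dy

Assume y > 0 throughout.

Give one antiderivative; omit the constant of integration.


Step 1. Integrate ∫(6*y*log(y)/5) dy by parts with u = log(y), dv = (6*y/5) dy, so v = 3*y**2/5 [assuming y > 0]: now 3*y**2*log(y)/5 + ∫(-3*y/5) dy.
Step 2. Evaluate the standard form: now 3*y**2*log(y)/5 - 3*y**2/10.
Answer: 3*y**2*log(y)/5 - 3*y**2/10.


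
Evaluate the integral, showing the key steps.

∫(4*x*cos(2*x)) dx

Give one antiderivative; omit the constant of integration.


Step 1. Integrate ∫(4*x*cos(2*x)) dx by parts with u = x, dv = (4*cos(2*x)) dx, so v = 2*sin(2*x): now 2*x*sin(2*x) + ∫(-2*sin(2*x)) dx.
Step 2. Evaluate the standard form: now 2*x*sin(2*x) + cos(2*x).
Answer: 2*x*sin(2*x) + cos(2*x).


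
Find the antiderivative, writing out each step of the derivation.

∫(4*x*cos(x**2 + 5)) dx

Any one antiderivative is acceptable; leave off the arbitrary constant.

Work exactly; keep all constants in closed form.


Step 1. Substitute u = x**2 + 5, turning ∫(4*x*cos(x**2 + 5)) dx into ∫(2*cos(u)) du: now ∫(2*cos(u)) du.
Step 2. Evaluate the standard form: now 2*sin(u).
Step 3. Substitute back u = x**2 + 5: now 2*sin(x**2 + 5).
Answer: 2*sin(x**2 + 5).


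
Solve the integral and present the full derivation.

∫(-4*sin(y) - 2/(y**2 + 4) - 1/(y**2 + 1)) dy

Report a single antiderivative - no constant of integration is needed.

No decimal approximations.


Step 1. Rewrite: now ∫(-1/(y**2 + 1)) dy + ∫(-2/(y**2 + 4)) dy + ∫(-4*sin(y)) dy.
Step 2. Evaluate the standard form: now -atan(y) + ∫(-2/(y**2 + 4)) dy + ∫(-4*sin(y)) dy.
Step 3. Evaluate the standard form: now 4*cos(y) - atan(y) + ∫(-2/(y**2 + 4)) dy.
Step 4. Evaluate the standard form: now 4*cos(y) - atan(y/2) - atan(y).
Answer: 4*cos(y) - atan(y/2) - atan(y).


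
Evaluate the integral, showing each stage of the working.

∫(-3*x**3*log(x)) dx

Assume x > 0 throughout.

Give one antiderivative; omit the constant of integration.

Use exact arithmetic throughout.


Step 1. Integrate ∫(-3*x**3*log(x)) dx by parts with u = log(x), dv = (-3*x**3) dx, so v = -3*x**4/4 [assuming x > 0]: now -3*x**4*log(x)/4 + ∫(3*x**3/4) dx.
Step 2. Evaluate the standard form: now -3*x**4*log(x)/4 + 3*x**4/16.
Answer: -3*x**4*log(x)/4 + 3*x**4/16.


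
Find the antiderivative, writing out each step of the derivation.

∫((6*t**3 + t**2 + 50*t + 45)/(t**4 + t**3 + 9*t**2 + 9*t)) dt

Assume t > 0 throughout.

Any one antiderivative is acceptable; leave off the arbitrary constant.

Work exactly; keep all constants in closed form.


Step 1. Decompose ∫((6*t**3 + t**2 + 50*t + 45)/(t**4 + t**3 + 9*t**2 + 9*t)) dt by partial fractions, (6*t**3 + t**2 + 50*t + 45)/(t**4 + t**3 + 9*t**2 + 9*t) = -4/(t**2 + 9) + 1/(t + 1) + 5/t: now ∫(5/t) dt + ∫(1/(t + 1)) dt + ∫(-4/(t**2 + 9)) dt.
Step 2. Evaluate the standard form [assuming t > -1]: now log(t + 1) + ∫(5/t) dt + ∫(-4/(t**2 + 9)) dt.
Step 3. Evaluate the standard form [assuming t > 0]: now 5*log(t) + log(t + 1) + ∫(-4/(t**2 + 9)) dt.
Step 4. Evaluate the standard form: now 5*log(t) + log(t + 1) - 4*atan(t/3)/3.
Answer: 5*log(t) + log(t + 1) - 4*atan(t/3)/3.


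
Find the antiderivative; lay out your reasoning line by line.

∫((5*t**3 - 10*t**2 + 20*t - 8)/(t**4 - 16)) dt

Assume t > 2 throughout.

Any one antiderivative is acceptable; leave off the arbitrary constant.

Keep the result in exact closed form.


Step 1. Decompose ∫((5*t**3 - 10*t**2 + 20*t - 8)/(t**4 - 16)) dt by partial fractions, (5*t**3 - 10*t**2 + 20*t - 8)/(t**4 - 16) = -4/(t**2 + 4) + 4/(t + 2) + 1/(t - 2): now ∫(1/(t - 2)) dt + ∫(4/(t + 2)) dt + ∫(-4/(t**2 + 4)) dt.
Step 2. Evaluate the standard form [assuming t > -2]: now 4*log(t + 2) + ∫(1/(t - 2)) dt + ∫(-4/(t**2 + 4)) dt.
Step 3. Evaluate the standard form [assuming t > 2]: now log(t - 2) + 4*log(t + 2) + ∫(-4/(t**2 + 4)) dt.
Step 4. Evaluate the standard form: now log(t - 2) + 4*log(t + 2) - 2*atan(t/2).
Answer: log(t - 2) + 4*log(t + 2) - 2*atan(t/2).


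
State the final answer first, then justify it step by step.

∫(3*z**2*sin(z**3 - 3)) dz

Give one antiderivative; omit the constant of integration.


The answer is -cos(z**3 - 3).
Step 1. Substitute u = z**3 - 3, turning ∫(3*z**2*sin(z**3 - 3)) dz into ∫(sin(u)) du: now ∫(sin(u)) du.
Step 2. Evaluate the standard form: now -cos(u).
Step 3. Substitute back u = z**3 - 3: now -cos(z**3 - 3).
Answer: -cos(z**3 - 3).


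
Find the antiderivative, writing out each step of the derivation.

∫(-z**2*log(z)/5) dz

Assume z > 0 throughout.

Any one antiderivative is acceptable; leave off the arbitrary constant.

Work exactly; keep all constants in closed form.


Step 1. Integrate ∫(-z**2*log(z)/5) dz by parts with u = log(z), dv = (-z**2/5) dz, so v = -z**3/15 [assuming z > 0]: now -z**3*log(z)/15 + ∫(z**2/15) dz.
Step 2. Evaluate the standard form: now -z**3*log(z)/15 + z**3/45.
Answer: -z**3*log(z)/15 + z**3/45.


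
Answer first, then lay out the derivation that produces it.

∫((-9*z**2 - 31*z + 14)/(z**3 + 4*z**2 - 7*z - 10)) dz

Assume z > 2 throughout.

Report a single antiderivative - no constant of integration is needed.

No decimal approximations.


The answer is -4*log(z - 2) - 3*log(z + 1) - 2*log(z + 5).
Step 1. Decompose ∫((-9*z**2 - 31*z + 14)/(z**3 + 4*z**2 - 7*z - 10)) dz by partial fractions, (-9*z**2 - 31*z + 14)/(z**3 + 4*z**2 - 7*z - 10) = -2/(z + 5) - 3/(z + 1) - 4/(z - 2): now ∫(-4/(z - 2)) dz + ∫(-3/(z + 1)) dz + ∫(-2/(z + 5)) dz.
Step 2. Evaluate the standard form [assuming z > -1]: now -3*log(z + 1) + ∫(-4/(z - 2)) dz + ∫(-2/(z + 5)) dz.
Step 3. Evaluate the standard form [assuming z > -5]: now -3*log(z + 1) - 2*log(z + 5) + ∫(-4/(z - 2)) dz.
Step 4. Evaluate the standard form [assuming z > 2]: now -4*log(z - 2) - 3*log(z + 1) - 2*log(z + 5).
Answer: -4*log(z - 2) - 3*log(z + 1) - 2*log(z + 5).


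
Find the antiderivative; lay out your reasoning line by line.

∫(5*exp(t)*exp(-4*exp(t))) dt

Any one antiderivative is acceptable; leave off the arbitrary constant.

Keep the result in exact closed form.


Step 1. Substitute u = exp(t), turning ∫(5*exp(t)*exp(-4*exp(t))) dt into ∫(5*exp(-4*u)) du: now ∫(5*exp(-4*u)) du.
Step 2. Evaluate the standard form: now -5*exp(-4*u)/4.
Step 3. Substitute back u = exp(t): now -5*exp(-4*exp(t))/4.
Answer: -5*exp(-4*exp(t))/4.


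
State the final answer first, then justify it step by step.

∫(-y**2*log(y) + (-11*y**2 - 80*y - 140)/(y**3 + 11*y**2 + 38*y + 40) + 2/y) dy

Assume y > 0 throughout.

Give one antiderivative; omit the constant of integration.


The answer is -y**3*log(y)/3 + y**3/9 + 2*log(y) - 4*log(y + 2) - 2*log(y + 4) - 5*log(y + 5).
Step 1. Rewrite: now ∫(2/y) dy + ∫(-y**2*log(y)) dy + ∫((-11*y**2 - 80*y - 140)/(y**3 + 11*y**2 + 38*y + 40)) dy.
Step 2. Decompose ∫((-11*y**2 - 80*y - 140)/(y**3 + 11*y**2 + 38*y + 40)) dy by partial fractions, (-11*y**2 - 80*y - 140)/(y**3 + 11*y**2 + 38*y + 40) = -5/(y + 5) - 2/(y + 4) - 4/(y + 2): now ∫(2/y) dy + ∫(-y**2*log(y)) dy + ∫(-4/(y + 2)) dy + ∫(-2/(y + 4)) dy + ∫(-5/(y + 5)) dy.
Step 3. Evaluate the standard form [assuming y > -4]: now -2*log(y + 4) + ∫(2/y) dy + ∫(-y**2*log(y)) dy + ∫(-4/(y + 2)) dy + ∫(-5/(y + 5)) dy.
Step 4. Evaluate the standard form [assuming y > -2]: now -4*log(y + 2) - 2*log(y + 4) + ∫(2/y) dy + ∫(-y**2*log(y)) dy + ∫(-5/(y + 5)) dy.
Step 5. Evaluate the standard form [assuming y > -5]: now -4*log(y + 2) - 2*log(y + 4) - 5*log(y + 5) + ∫(2/y) dy + ∫(-y**2*log(y)) dy.
Step 6. Integrate ∫(-y**2*log(y)) dy by parts with u = log(y), dv = (-y**2) dy, so v = -y**3/3 [assuming y > 0]: now -y**3*log(y)/3 - 4*log(y + 2) - 2*log(y + 4) - 5*log(y + 5) + ∫(2/y) dy + ∫(y**2/3) dy.
Step 7. Evaluate the standard form: now -y**3*log(y)/3 + y**3/9 - 4*log(y + 2) - 2*log(y + 4) - 5*log(y + 5) + ∫(2/y) dy.
Step 8. Evaluate the standard form [assuming y > 0]: now -y**3*log(y)/3 + y**3/9 + 2*log(y) - 4*log(y + 2) - 2*log(y + 4) - 5*log(y + 5).
Answer: -y**3*log(y)/3 + y**3/9 + 2*log(y) - 4*log(y + 2) - 2*log(y + 4) - 5*log(y + 5).


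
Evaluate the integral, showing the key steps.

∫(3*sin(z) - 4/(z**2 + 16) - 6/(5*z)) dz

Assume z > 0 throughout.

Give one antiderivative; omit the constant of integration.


Step 1. Rewrite: now ∫(-6/(5*z)) dz + ∫(-4/(z**2 + 16)) dz + ∫(3*sin(z)) dz.
Step 2. Evaluate the standard form: now -atan(z/4) + ∫(-6/(5*z)) dz + ∫(3*sin(z)) dz.
Step 3. Evaluate the standard form: now -3*cos(z) - atan(z/4) + ∫(-6/(5*z)) dz.
Step 4. Evaluate the standard form [assuming z > 0]: now -6*log(z)/5 - 3*cos(z) - atan(z/4).
Answer: -6*log(z)/5 - 3*cos(z) - atan(z/4).


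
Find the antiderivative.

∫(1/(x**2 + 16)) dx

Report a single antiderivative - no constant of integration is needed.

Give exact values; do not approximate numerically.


Answer: atan(x/4)/4.


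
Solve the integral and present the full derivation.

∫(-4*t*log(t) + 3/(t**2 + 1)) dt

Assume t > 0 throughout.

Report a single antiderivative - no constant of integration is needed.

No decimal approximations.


Step 1. Rewrite: now ∫(-4*t*log(t)) dt + ∫(3/(t**2 + 1)) dt.
Step 2. Evaluate the standard form: now 3*atan(t) + ∫(-4*t*log(t)) dt.
Step 3. Integrate ∫(-4*t*log(t)) dt by parts with u = log(t), dv = (-4*t) dt, so v = -2*t**2 [assuming t > 0]: now -2*t**2*log(t) + 3*atan(t) + ∫(2*t) dt.
Step 4. Evaluate the standard form: now -2*t**2*log(t) + t**2 + 3*atan(t).
Answer: -2*t**2*log(t) + t**2 + 3*atan(t).


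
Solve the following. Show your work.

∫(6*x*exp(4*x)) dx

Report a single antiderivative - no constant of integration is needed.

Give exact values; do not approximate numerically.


Step 1. Integrate ∫(6*x*exp(4*x)) dx by parts with u = x, dv = (6*exp(4*x)) dx, so v = 3*exp(4*x)/2: now 3*x*exp(4*x)/2 + ∫(-3*exp(4*x)/2) dx.
Step 2. Evaluate the standard form: now 3*x*exp(4*x)/2 - 3*exp(4*x)/8.
Answer: 3*x*exp(4*x)/2 - 3*exp(4*x)/8.


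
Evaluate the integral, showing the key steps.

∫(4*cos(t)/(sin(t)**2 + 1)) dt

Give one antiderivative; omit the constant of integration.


Step 1. Substitute u = sin(t), turning ∫(4*cos(t)/(sin(t)**2 + 1)) dt into ∫(4/(u**2 + 1)) du: now ∫(4/(u**2 + 1)) du.
Step 2. Evaluate the standard form: now 4*atan(u).
Step 3. Substitute back u = sin(t): now 4*atan(sin(t)).
Answer: 4*atan(sin(t)).


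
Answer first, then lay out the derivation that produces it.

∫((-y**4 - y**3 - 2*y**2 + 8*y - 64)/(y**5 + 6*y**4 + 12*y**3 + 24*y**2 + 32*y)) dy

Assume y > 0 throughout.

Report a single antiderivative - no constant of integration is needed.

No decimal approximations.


The answer is -2*log(y) + 3*log(y + 2) - 2*log(y + 4) + 3*atan(y/2)/2.
Step 1. Decompose ∫((-y**4 - y**3 - 2*y**2 + 8*y - 64)/(y**5 + 6*y**4 + 12*y**3 + 24*y**2 + 32*y)) dy by partial fractions, (-y**4 - y**3 - 2*y**2 + 8*y - 64)/(y**5 + 6*y**4 + 12*y**3 + 24*y**2 + 32*y) = 3/(y**2 + 4) - 2/(y + 4) + 3/(y + 2) - 2/y: now ∫(-2/y) dy + ∫(3/(y + 2)) dy + ∫(-2/(y + 4)) dy + ∫(3/(y**2 + 4)) dy.
Step 2. Evaluate the standard form [assuming y > -4]: now -2*log(y + 4) + ∫(-2/y) dy + ∫(3/(y + 2)) dy + ∫(3/(y**2 + 4)) dy.
Step 3. Evaluate the standard form [assuming y > 0]: now -2*log(y) - 2*log(y + 4) + ∫(3/(y + 2)) dy + ∫(3/(y**2 + 4)) dy.
Step 4. Evaluate the standard form [assuming y > -2]: now -2*log(y) + 3*log(y + 2) - 2*log(y + 4) + ∫(3/(y**2 + 4)) dy.
Step 5. Evaluate the standard form: now -2*log(y) + 3*log(y + 2) - 2*log(y + 4) + 3*atan(y/2)/2.
Answer: -2*log(y) + 3*log(y + 2) - 2*log(y + 4) + 3*atan(y/2)/2.


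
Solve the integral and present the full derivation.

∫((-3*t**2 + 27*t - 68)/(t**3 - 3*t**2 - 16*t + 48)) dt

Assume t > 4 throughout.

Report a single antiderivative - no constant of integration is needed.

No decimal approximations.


Step 1. Decompose ∫((-3*t**2 + 27*t - 68)/(t**3 - 3*t**2 - 16*t + 48)) dt by partial fractions, (-3*t**2 + 27*t - 68)/(t**3 - 3*t**2 - 16*t + 48) = -4/(t + 4) + 2/(t - 3) - 1/(t - 4): now ∫(-1/(t - 4)) dt + ∫(2/(t - 3)) dt + ∫(-4/(t + 4)) dt.
Step 2. Evaluate the standard form [assuming t > 3]: now 2*log(t - 3) + ∫(-1/(t - 4)) dt + ∫(-4/(t + 4)) dt.
Step 3. Evaluate the standard form [assuming t > -4]: now 2*log(t - 3) - 4*log(t + 4) + ∫(-1/(t - 4)) dt.
Step 4. Evaluate the standard form [assuming t > 4]: now -log(t - 4) + 2*log(t - 3) - 4*log(t + 4).
Answer: -log(t - 4) + 2*log(t - 3) - 4*log(t + 4).


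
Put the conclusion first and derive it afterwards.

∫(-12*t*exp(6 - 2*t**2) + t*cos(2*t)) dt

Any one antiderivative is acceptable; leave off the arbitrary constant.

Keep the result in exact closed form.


The answer is t*sin(2*t)/2 + 3*exp(6 - 2*t**2) + cos(2*t)/4.
Step 1. Rewrite: now ∫(-12*t*exp(6 - 2*t**2)) dt + ∫(t*cos(2*t)) dt.
Step 2. Substitute u = t**2 - 3, turning ∫(-12*t*exp(6 - 2*t**2)) dt into ∫(-6*exp(-2*u)) du: now ∫(t*cos(2*t)) dt + ∫(-6*exp(-2*u)) du.
Step 3. Evaluate the standard form: now ∫(t*cos(2*t)) dt + 3*exp(-2*u).
Step 4. Substitute back u = t**2 - 3: now 3*exp(6 - 2*t**2) + ∫(t*cos(2*t)) dt.
Step 5. Integrate ∫(t*cos(2*t)) dt by parts with u = t, dv = (cos(2*t)) dt, so v = sin(2*t)/2: now t*sin(2*t)/2 + 3*exp(6 - 2*t**2) + ∫(-sin(2*t)/2) dt.
Step 6. Evaluate the standard form: now t*sin(2*t)/2 + 3*exp(6 - 2*t**2) + cos(2*t)/4.
Answer: t*sin(2*t)/2 + 3*exp(6 - 2*t**2) + cos(2*t)/4.


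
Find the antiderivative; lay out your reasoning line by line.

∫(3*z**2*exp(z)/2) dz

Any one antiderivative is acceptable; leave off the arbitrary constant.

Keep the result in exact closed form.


Step 1. Integrate ∫(3*z**2*exp(z)/2) dz by parts with u = z**2, dv = (3*exp(z)/2) dz, so v = 3*exp(z)/2: now 3*z**2*exp(z)/2 + ∫(-3*z*exp(z)) dz.
Step 2. Integrate ∫(-3*z*exp(z)) dz by parts with u = z, dv = (-3*exp(z)) dz, so v = -3*exp(z): now 3*z**2*exp(z)/2 - 3*z*exp(z) + ∫(3*exp(z)) dz.
Step 3. Evaluate the standard form: now 3*z**2*exp(z)/2 - 3*z*exp(z) + 3*exp(z).
Answer: 3*z**2*exp(z)/2 - 3*z*exp(z) + 3*exp(z).


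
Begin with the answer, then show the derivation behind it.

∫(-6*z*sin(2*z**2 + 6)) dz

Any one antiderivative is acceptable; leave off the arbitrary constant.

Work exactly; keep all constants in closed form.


The answer is 3*cos(2*z**2 + 6)/2.
Step 1. Substitute u = z**2 + 3, turning ∫(-6*z*sin(2*z**2 + 6)) dz into ∫(-3*sin(2*u)) du: now ∫(-3*sin(2*u)) du.
Step 2. Evaluate the standard form: now 3*cos(2*u)/2.
Step 3. Substitute back u = z**2 + 3: now 3*cos(2*z**2 + 6)/2.
Answer: 3*cos(2*z**2 + 6)/2.


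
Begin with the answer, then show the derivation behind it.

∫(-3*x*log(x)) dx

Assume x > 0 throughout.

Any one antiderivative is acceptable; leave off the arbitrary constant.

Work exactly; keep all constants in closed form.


The answer is -3*x**2*log(x)/2 + 3*x**2/4.
Step 1. Integrate ∫(-3*x*log(x)) dx by parts with u = log(x), dv = (-3*x) dx, so v = -3*x**2/2 [assuming x > 0]: now -3*x**2*log(x)/2 + ∫(3*x/2) dx.
Step 2. Evaluate the standard form: now -3*x**2*log(x)/2 + 3*x**2/4.
Answer: -3*x**2*log(x)/2 + 3*x**2/4.


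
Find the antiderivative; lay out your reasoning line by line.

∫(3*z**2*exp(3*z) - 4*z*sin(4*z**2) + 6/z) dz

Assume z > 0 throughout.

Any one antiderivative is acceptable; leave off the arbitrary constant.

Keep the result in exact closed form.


Step 1. Rewrite: now ∫(6/z) dz + ∫(-4*z*sin(4*z**2)) dz + ∫(3*z**2*exp(3*z)) dz.
Step 2. Integrate ∫(3*z**2*exp(3*z)) dz by parts with u = z**2, dv = (3*exp(3*z)) dz, so v = exp(3*z): now z**2*exp(3*z) + ∫(6/z) dz + ∫(-2*z*exp(3*z)) dz + ∫(-4*z*sin(4*z**2)) dz.
Step 3. Integrate ∫(-2*z*exp(3*z)) dz by parts with u = z, dv = (-2*exp(3*z)) dz, so v = -2*exp(3*z)/3: now z**2*exp(3*z) - 2*z*exp(3*z)/3 + ∫(6/z) dz + ∫(-4*z*sin(4*z**2)) dz + ∫(2*exp(3*z)/3) dz.
Step 4. Evaluate the standard form: now z**2*exp(3*z) - 2*z*exp(3*z)/3 + 2*exp(3*z)/9 + ∫(6/z) dz + ∫(-4*z*sin(4*z**2)) dz.
Step 5. Substitute u = z**2, turning ∫(-4*z*sin(4*z**2)) dz into ∫(-2*sin(4*u)) du: now z**2*exp(3*z) - 2*z*exp(3*z)/3 + 2*exp(3*z)/9 + ∫(6/z) dz + ∫(-2*sin(4*u)) du.
Step 6. Evaluate the standard form: now z**2*exp(3*z) - 2*z*exp(3*z)/3 + 2*exp(3*z)/9 + cos(4*u)/2 + ∫(6/z) dz.
Step 7. Substitute back u = z**2: now z**2*exp(3*z) - 2*z*exp(3*z)/3 + 2*exp(3*z)/9 + cos(4*z**2)/2 + ∫(6/z) dz.
Step 8. Evaluate the standard form [assuming z > 0]: now z**2*exp(3*z) - 2*z*exp(3*z)/3 + 2*exp(3*z)/9 + 6*log(z) + cos(4*z**2)/2.
Answer: z**2*exp(3*z) - 2*z*exp(3*z)/3 + 2*exp(3*z)/9 + 6*log(z) + cos(4*z**2)/2.


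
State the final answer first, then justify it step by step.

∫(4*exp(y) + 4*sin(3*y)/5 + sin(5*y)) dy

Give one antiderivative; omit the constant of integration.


The answer is 4*exp(y) - 4*cos(3*y)/15 - cos(5*y)/5.
Step 1. Rewrite: now ∫(4*exp(y)) dy + ∫(4*sin(3*y)/5) dy + ∫(sin(5*y)) dy.
Step 2. Evaluate the standard form: now 4*exp(y) + ∫(4*sin(3*y)/5) dy + ∫(sin(5*y)) dy.
Step 3. Evaluate the standard form: now 4*exp(y) - 4*cos(3*y)/15 + ∫(sin(5*y)) dy.
Step 4. Evaluate the standard form: now 4*exp(y) - 4*cos(3*y)/15 - cos(5*y)/5.
Answer: 4*exp(y) - 4*cos(3*y)/15 - cos(5*y)/5.


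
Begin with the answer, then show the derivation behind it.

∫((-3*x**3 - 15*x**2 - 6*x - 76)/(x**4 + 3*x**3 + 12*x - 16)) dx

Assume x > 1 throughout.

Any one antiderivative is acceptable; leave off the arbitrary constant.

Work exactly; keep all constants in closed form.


The answer is -4*log(x - 1) + log(x + 4) + atan(x/2).
Step 1. Decompose ∫((-3*x**3 - 15*x**2 - 6*x - 76)/(x**4 + 3*x**3 + 12*x - 16)) dx by partial fractions, (-3*x**3 - 15*x**2 - 6*x - 76)/(x**4 + 3*x**3 + 12*x - 16) = 2/(x**2 + 4) + 1/(x + 4) - 4/(x - 1): now ∫(-4/(x - 1)) dx + ∫(1/(x + 4)) dx + ∫(2/(x**2 + 4)) dx.
Step 2. Evaluate the standard form [assuming x > 1]: now -4*log(x - 1) + ∫(1/(x + 4)) dx + ∫(2/(x**2 + 4)) dx.
Step 3. Evaluate the standard form [assuming x > -4]: now -4*log(x - 1) + log(x + 4) + ∫(2/(x**2 + 4)) dx.
Step 4. Evaluate the standard form: now -4*log(x - 1) + log(x + 4) + atan(x/2).
Answer: -4*log(x - 1) + log(x + 4) + atan(x/2).


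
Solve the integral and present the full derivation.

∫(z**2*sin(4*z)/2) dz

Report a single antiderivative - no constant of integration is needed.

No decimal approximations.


Step 1. Integrate ∫(z**2*sin(4*z)/2) dz by parts with u = z**2, dv = (sin(4*z)/2) dz, so v = -cos(4*z)/8: now -z**2*cos(4*z)/8 + ∫(z*cos(4*z)/4) dz.
Step 2. Integrate ∫(z*cos(4*z)/4) dz by parts with u = z, dv = (cos(4*z)/4) dz, so v = sin(4*z)/16: now -z**2*cos(4*z)/8 + z*sin(4*z)/16 + ∫(-sin(4*z)/16) dz.
Step 3. Evaluate the standard form: now -z**2*cos(4*z)/8 + z*sin(4*z)/16 + cos(4*z)/64.
Answer: -z**2*cos(4*z)/8 + z*sin(4*z)/16 + cos(4*z)/64.


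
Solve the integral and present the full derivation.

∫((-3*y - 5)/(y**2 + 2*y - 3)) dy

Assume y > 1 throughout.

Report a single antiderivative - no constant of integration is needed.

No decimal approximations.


Step 1. Decompose ∫((-3*y - 5)/(y**2 + 2*y - 3)) dy by partial fractions, (-3*y - 5)/(y**2 + 2*y - 3) = -1/(y + 3) - 2/(y - 1): now ∫(-2/(y - 1)) dy + ∫(-1/(y + 3)) dy.
Step 2. Evaluate the standard form [assuming y > 1]: now -2*log(y - 1) + ∫(-1/(y + 3)) dy.
Step 3. Evaluate the standard form [assuming y > -3]: now -2*log(y - 1) - log(y + 3).
Answer: -2*log(y - 1) - log(y + 3).


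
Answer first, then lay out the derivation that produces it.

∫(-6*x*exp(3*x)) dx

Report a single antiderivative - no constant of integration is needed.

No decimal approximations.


The answer is -2*x*exp(3*x) + 2*exp(3*x)/3.
Step 1. Integrate ∫(-6*x*exp(3*x)) dx by parts with u = x, dv = (-6*exp(3*x)) dx, so v = -2*exp(3*x): now -2*x*exp(3*x) + ∫(2*exp(3*x)) dx.
Step 2. Evaluate the standard form: now -2*x*exp(3*x) + 2*exp(3*x)/3.
Answer: -2*x*exp(3*x) + 2*exp(3*x)/3.


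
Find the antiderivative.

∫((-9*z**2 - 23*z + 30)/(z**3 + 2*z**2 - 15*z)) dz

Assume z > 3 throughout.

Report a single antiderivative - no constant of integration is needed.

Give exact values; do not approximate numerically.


Answer: -2*log(z) - 5*log(z - 3) - 2*log(z + 5).


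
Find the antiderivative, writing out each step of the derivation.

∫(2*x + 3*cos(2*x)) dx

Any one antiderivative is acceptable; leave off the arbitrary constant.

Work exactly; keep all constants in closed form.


Step 1. Rewrite: now ∫(2*x) dx + ∫(3*cos(2*x)) dx.
Step 2. Evaluate the standard form: now x**2 + ∫(3*cos(2*x)) dx.
Step 3. Evaluate the standard form: now x**2 + 3*sin(2*x)/2.
Answer: x**2 + 3*sin(2*x)/2.


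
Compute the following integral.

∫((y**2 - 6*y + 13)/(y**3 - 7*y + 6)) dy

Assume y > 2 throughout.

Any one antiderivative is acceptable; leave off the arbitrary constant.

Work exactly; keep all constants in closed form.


Answer: log(y - 2) - 2*log(y - 1) + 2*log(y + 3).


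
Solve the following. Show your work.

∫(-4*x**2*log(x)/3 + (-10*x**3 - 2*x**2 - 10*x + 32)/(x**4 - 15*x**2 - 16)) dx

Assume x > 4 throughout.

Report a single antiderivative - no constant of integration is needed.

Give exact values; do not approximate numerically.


Step 1. Rewrite: now ∫(-4*x**2*log(x)/3) dx + ∫((-10*x**3 - 2*x**2 - 10*x + 32)/(x**4 - 15*x**2 - 16)) dx.
Step 2. Decompose ∫((-10*x**3 - 2*x**2 - 10*x + 32)/(x**4 - 15*x**2 - 16)) dx by partial fractions, (-10*x**3 - 2*x**2 - 10*x + 32)/(x**4 - 15*x**2 - 16) = -2/(x**2 + 1) - 5/(x + 4) - 5/(x - 4): now ∫(-4*x**2*log(x)/3) dx + ∫(-5/(x - 4)) dx + ∫(-5/(x + 4)) dx + ∫(-2/(x**2 + 1)) dx.
Step 3. Evaluate the standard form [assuming x > 4]: now -5*log(x - 4) + ∫(-4*x**2*log(x)/3) dx + ∫(-5/(x + 4)) dx + ∫(-2/(x**2 + 1)) dx.
Step 4. Evaluate the standard form [assuming x > -4]: now -5*log(x - 4) - 5*log(x + 4) + ∫(-4*x**2*log(x)/3) dx + ∫(-2/(x**2 + 1)) dx.
Step 5. Evaluate the standard form: now -5*log(x - 4) - 5*log(x + 4) - 2*atan(x) + ∫(-4*x**2*log(x)/3) dx.
Step 6. Integrate ∫(-4*x**2*log(x)/3) dx by parts with u = log(x), dv = (-4*x**2/3) dx, so v = -4*x**3/9 [assuming x > 0]: now -4*x**3*log(x)/9 - 5*log(x - 4) - 5*log(x + 4) - 2*atan(x) + ∫(4*x**2/9) dx.
Step 7. Evaluate the standard form: now -4*x**3*log(x)/9 + 4*x**3/27 - 5*log(x - 4) - 5*log(x + 4) - 2*atan(x).
Answer: -4*x**3*log(x)/9 + 4*x**3/27 - 5*log(x - 4) - 5*log(x + 4) - 2*atan(x).


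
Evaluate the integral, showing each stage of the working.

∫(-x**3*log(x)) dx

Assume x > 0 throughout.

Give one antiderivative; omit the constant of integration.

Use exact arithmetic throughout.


Step 1. Integrate ∫(-x**3*log(x)) dx by parts with u = log(x), dv = (-x**3) dx, so v = -x**4/4 [assuming x > 0]: now -x**4*log(x)/4 + ∫(x**3/4) dx.
Step 2. Evaluate the standard form: now -x**4*log(x)/4 + x**4/16.
Answer: -x**4*log(x)/4 + x**4/16.


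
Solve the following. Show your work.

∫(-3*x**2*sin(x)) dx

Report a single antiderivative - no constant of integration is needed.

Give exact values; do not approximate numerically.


Step 1. Integrate ∫(-3*x**2*sin(x)) dx by parts with u = x**2, dv = (-3*sin(x)) dx, so v = 3*cos(x): now 3*x**2*cos(x) + ∫(-6*x*cos(x)) dx.
Step 2. Integrate ∫(-6*x*cos(x)) dx by parts with u = x, dv = (-6*cos(x)) dx, so v = -6*sin(x): now 3*x**2*cos(x) - 6*x*sin(x) + ∫(6*sin(x)) dx.
Step 3. Evaluate the standard form: now 3*x**2*cos(x) - 6*x*sin(x) - 6*cos(x).
Answer: 3*x**2*cos(x) - 6*x*sin(x) - 6*cos(x).


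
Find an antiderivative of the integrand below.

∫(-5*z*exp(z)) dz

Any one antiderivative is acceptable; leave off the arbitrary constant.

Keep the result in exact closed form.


Answer: -5*z*exp(z) + 5*exp(z).


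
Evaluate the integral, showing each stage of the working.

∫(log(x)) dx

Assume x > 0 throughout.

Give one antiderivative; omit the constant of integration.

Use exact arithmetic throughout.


Step 1. Integrate ∫(log(x)) dx by parts with u = log(x), dv = (1) dx, so v = x [assuming x > 0]: now x*log(x) + ∫(-1) dx.
Step 2. Evaluate the standard form: now x*log(x) - x.
Answer: x*log(x) - x.


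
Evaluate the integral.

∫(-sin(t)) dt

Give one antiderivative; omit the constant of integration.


Answer: cos(t).


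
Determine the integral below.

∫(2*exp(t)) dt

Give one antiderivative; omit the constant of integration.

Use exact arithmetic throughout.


Answer: 2*exp(t).


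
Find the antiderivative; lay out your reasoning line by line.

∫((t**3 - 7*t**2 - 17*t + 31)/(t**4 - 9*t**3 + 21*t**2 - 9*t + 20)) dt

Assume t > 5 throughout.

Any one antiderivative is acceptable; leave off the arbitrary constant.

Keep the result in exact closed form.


Step 1. Decompose ∫((t**3 - 7*t**2 - 17*t + 31)/(t**4 - 9*t**3 + 21*t**2 - 9*t + 20)) dt by partial fractions, (t**3 - 7*t**2 - 17*t + 31)/(t**4 - 9*t**3 + 21*t**2 - 9*t + 20) = 2/(t**2 + 1) + 5/(t - 4) - 4/(t - 5): now ∫(-4/(t - 5)) dt + ∫(5/(t - 4)) dt + ∫(2/(t**2 + 1)) dt.
Step 2. Evaluate the standard form [assuming t > 4]: now 5*log(t - 4) + ∫(-4/(t - 5)) dt + ∫(2/(t**2 + 1)) dt.
Step 3. Evaluate the standard form [assuming t > 5]: now -4*log(t - 5) + 5*log(t - 4) + ∫(2/(t**2 + 1)) dt.
Step 4. Evaluate the standard form: now -4*log(t - 5) + 5*log(t - 4) + 2*atan(t).
Answer: -4*log(t - 5) + 5*log(t - 4) + 2*atan(t).


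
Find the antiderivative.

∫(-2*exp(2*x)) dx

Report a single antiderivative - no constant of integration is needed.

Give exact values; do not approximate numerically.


Answer: -exp(2*x).


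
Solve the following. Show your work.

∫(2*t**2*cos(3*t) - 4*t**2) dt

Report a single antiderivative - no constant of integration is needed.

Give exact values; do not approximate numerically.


Step 1. Rewrite: now ∫(-4*t**2) dt + ∫(2*t**2*cos(3*t)) dt.
Step 2. Integrate ∫(2*t**2*cos(3*t)) dt by parts with u = t**2, dv = (2*cos(3*t)) dt, so v = 2*sin(3*t)/3: now 2*t**2*sin(3*t)/3 + ∫(-4*t**2) dt + ∫(-4*t*sin(3*t)/3) dt.
Step 3. Integrate ∫(-4*t*sin(3*t)/3) dt by parts with u = t, dv = (-4*sin(3*t)/3) dt, so v = 4*cos(3*t)/9: now 2*t**2*sin(3*t)/3 + 4*t*cos(3*t)/9 + ∫(-4*t**2) dt + ∫(-4*cos(3*t)/9) dt.
Step 4. Evaluate the standard form: now 2*t**2*sin(3*t)/3 + 4*t*cos(3*t)/9 - 4*sin(3*t)/27 + ∫(-4*t**2) dt.
Step 5. Evaluate the standard form: now -4*t**3/3 + 2*t**2*sin(3*t)/3 + 4*t*cos(3*t)/9 - 4*sin(3*t)/27.
Answer: -4*t**3/3 + 2*t**2*sin(3*t)/3 + 4*t*cos(3*t)/9 - 4*sin(3*t)/27.


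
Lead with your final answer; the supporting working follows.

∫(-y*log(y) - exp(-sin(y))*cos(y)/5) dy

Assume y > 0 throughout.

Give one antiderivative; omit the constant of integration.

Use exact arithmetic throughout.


The answer is -y**2*log(y)/2 + y**2/4 + exp(-sin(y))/5.
Step 1. Rewrite: now ∫(-y*log(y)) dy + ∫(-exp(-sin(y))*cos(y)/5) dy.
Step 2. Substitute u = sin(y), turning ∫(-exp(-sin(y))*cos(y)/5) dy into ∫(-exp(-u)/5) du: now ∫(-y*log(y)) dy + ∫(-exp(-u)/5) du.
Step 3. Evaluate the standard form: now ∫(-y*log(y)) dy + exp(-u)/5.
Step 4. Substitute back u = sin(y): now ∫(-y*log(y)) dy + exp(-sin(y))/5.
Step 5. Integrate ∫(-y*log(y)) dy by parts with u = log(y), dv = (-y) dy, so v = -y**2/2 [assuming y > 0]: now -y**2*log(y)/2 + ∫(y/2) dy + exp(-sin(y))/5.
Step 6. Evaluate the standard form: now -y**2*log(y)/2 + y**2/4 + exp(-sin(y))/5.
Answer: -y**2*log(y)/2 + y**2/4 + exp(-sin(y))/5.


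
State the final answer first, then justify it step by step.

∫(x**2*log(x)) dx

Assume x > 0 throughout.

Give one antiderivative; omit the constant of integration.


The answer is x**3*log(x)/3 - x**3/9.
Step 1. Integrate ∫(x**2*log(x)) dx by parts with u = log(x), dv = (x**2) dx, so v = x**3/3 [assuming x > 0]: now x**3*log(x)/3 + ∫(-x**2/3) dx.
Step 2. Evaluate the standard form: now x**3*log(x)/3 - x**3/9.
Answer: x**3*log(x)/3 - x**3/9.


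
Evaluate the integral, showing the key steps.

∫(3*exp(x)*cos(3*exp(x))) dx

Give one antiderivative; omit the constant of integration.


Step 1. Substitute u = exp(x), turning ∫(3*exp(x)*cos(3*exp(x))) dx into ∫(3*cos(3*u)) du: now ∫(3*cos(3*u)) du.
Step 2. Evaluate the standard form: now sin(3*u).
Step 3. Substitute back u = exp(x): now sin(3*exp(x)).
Answer: sin(3*exp(x)).


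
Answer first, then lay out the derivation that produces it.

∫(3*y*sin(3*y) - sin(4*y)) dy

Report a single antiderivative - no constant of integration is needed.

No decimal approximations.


The answer is -y*cos(3*y) + sin(3*y)/3 + cos(4*y)/4.
Step 1. Rewrite: now ∫(3*y*sin(3*y)) dy + ∫(-sin(4*y)) dy.
Step 2. Evaluate the standard form: now cos(4*y)/4 + ∫(3*y*sin(3*y)) dy.
Step 3. Integrate ∫(3*y*sin(3*y)) dy by parts with u = y, dv = (3*sin(3*y)) dy, so v = -cos(3*y): now -y*cos(3*y) + cos(4*y)/4 + ∫(cos(3*y)) dy.
Step 4. Evaluate the standard form: now -y*cos(3*y) + sin(3*y)/3 + cos(4*y)/4.
Answer: -y*cos(3*y) + sin(3*y)/3 + cos(4*y)/4.


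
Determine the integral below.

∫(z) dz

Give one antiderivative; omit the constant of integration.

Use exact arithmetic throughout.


Answer: z**2/2.


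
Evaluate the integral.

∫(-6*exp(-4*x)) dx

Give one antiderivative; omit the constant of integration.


Answer: 3*exp(-4*x)/2.


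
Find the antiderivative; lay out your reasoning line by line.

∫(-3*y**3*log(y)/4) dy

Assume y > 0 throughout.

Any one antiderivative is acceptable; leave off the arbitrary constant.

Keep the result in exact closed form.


Step 1. Integrate ∫(-3*y**3*log(y)/4) dy by parts with u = log(y), dv = (-3*y**3/4) dy, so v = -3*y**4/16 [assuming y > 0]: now -3*y**4*log(y)/16 + ∫(3*y**3/16) dy.
Step 2. Evaluate the standard form: now -3*y**4*log(y)/16 + 3*y**4/64.
Answer: -3*y**4*log(y)/16 + 3*y**4/64.


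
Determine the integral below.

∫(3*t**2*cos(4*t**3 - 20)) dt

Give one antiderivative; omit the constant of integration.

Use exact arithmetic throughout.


Answer: sin(4*t**3 - 20)/4.


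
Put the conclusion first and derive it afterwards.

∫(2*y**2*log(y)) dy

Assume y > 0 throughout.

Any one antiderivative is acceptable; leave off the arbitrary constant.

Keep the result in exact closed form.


The answer is 2*y**3*log(y)/3 - 2*y**3/9.
Step 1. Integrate ∫(2*y**2*log(y)) dy by parts with u = log(y), dv = (2*y**2) dy, so v = 2*y**3/3 [assuming y > 0]: now 2*y**3*log(y)/3 + ∫(-2*y**2/3) dy.
Step 2. Evaluate the standard form: now 2*y**3*log(y)/3 - 2*y**3/9.
Answer: 2*y**3*log(y)/3 - 2*y**3/9.


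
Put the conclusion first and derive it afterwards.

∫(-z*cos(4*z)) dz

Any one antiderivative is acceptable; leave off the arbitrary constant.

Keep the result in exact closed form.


The answer is -z*sin(4*z)/4 - cos(4*z)/16.
Step 1. Integrate ∫(-z*cos(4*z)) dz by parts with u = z, dv = (-cos(4*z)) dz, so v = -sin(4*z)/4: now -z*sin(4*z)/4 + ∫(sin(4*z)/4) dz.
Step 2. Evaluate the standard form: now -z*sin(4*z)/4 - cos(4*z)/16.
Answer: -z*sin(4*z)/4 - cos(4*z)/16.


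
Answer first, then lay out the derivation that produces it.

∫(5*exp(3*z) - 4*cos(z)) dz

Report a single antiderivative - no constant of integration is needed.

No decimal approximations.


The answer is 5*exp(3*z)/3 - 4*sin(z).
Step 1. Rewrite: now ∫(5*exp(3*z)) dz + ∫(-4*cos(z)) dz.
Step 2. Evaluate the standard form: now -4*sin(z) + ∫(5*exp(3*z)) dz.
Step 3. Evaluate the standard form: now 5*exp(3*z)/3 - 4*sin(z).
Answer: 5*exp(3*z)/3 - 4*sin(z).


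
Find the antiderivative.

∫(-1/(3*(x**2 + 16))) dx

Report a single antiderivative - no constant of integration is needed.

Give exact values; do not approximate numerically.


Answer: -atan(x/4)/12.


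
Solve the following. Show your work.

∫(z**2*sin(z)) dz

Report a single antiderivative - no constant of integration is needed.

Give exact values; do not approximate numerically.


Step 1. Integrate ∫(z**2*sin(z)) dz by parts with u = z**2, dv = (sin(z)) dz, so v = -cos(z): now -z**2*cos(z) + ∫(2*z*cos(z)) dz.
Step 2. Integrate ∫(2*z*cos(z)) dz by parts with u = z, dv = (2*cos(z)) dz, so v = 2*sin(z): now -z**2*cos(z) + 2*z*sin(z) + ∫(-2*sin(z)) dz.
Step 3. Evaluate the standard form: now -z**2*cos(z) + 2*z*sin(z) + 2*cos(z).
Answer: -z**2*cos(z) + 2*z*sin(z) + 2*cos(z).


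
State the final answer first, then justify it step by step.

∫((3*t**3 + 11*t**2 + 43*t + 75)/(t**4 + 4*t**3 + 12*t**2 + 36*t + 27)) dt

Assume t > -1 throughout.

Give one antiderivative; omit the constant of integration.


The answer is 2*log(t + 1) + log(t + 3) + 4*atan(t/3)/3.
Step 1. Decompose ∫((3*t**3 + 11*t**2 + 43*t + 75)/(t**4 + 4*t**3 + 12*t**2 + 36*t + 27)) dt by partial fractions, (3*t**3 + 11*t**2 + 43*t + 75)/(t**4 + 4*t**3 + 12*t**2 + 36*t + 27) = 4/(t**2 + 9) + 1/(t + 3) + 2/(t + 1): now ∫(2/(t + 1)) dt + ∫(1/(t + 3)) dt + ∫(4/(t**2 + 9)) dt.
Step 2. Evaluate the standard form [assuming t > -1]: now 2*log(t + 1) + ∫(1/(t + 3)) dt + ∫(4/(t**2 + 9)) dt.
Step 3. Evaluate the standard form [assuming t > -3]: now 2*log(t + 1) + log(t + 3) + ∫(4/(t**2 + 9)) dt.
Step 4. Evaluate the standard form: now 2*log(t + 1) + log(t + 3) + 4*atan(t/3)/3.
Answer: 2*log(t + 1) + log(t + 3) + 4*atan(t/3)/3.


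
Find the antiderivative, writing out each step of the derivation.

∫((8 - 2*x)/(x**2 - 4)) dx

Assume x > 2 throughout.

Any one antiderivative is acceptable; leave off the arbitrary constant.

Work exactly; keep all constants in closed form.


Step 1. Decompose ∫((8 - 2*x)/(x**2 - 4)) dx by partial fractions, (8 - 2*x)/(x**2 - 4) = -3/(x + 2) + 1/(x - 2): now ∫(1/(x - 2)) dx + ∫(-3/(x + 2)) dx.
Step 2. Evaluate the standard form [assuming x > 2]: now log(x - 2) + ∫(-3/(x + 2)) dx.
Step 3. Evaluate the standard form [assuming x > -2]: now log(x - 2) - 3*log(x + 2).
Answer: log(x - 2) - 3*log(x + 2).


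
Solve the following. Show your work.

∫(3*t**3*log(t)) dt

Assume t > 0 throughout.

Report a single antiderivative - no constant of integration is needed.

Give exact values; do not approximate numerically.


Step 1. Integrate ∫(3*t**3*log(t)) dt by parts with u = log(t), dv = (3*t**3) dt, so v = 3*t**4/4 [assuming t > 0]: now 3*t**4*log(t)/4 + ∫(-3*t**3/4) dt.
Step 2. Evaluate the standard form: now 3*t**4*log(t)/4 - 3*t**4/16.
Answer: 3*t**4*log(t)/4 - 3*t**4/16.


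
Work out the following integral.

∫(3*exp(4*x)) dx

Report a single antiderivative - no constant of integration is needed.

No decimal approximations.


Answer: 3*exp(4*x)/4.


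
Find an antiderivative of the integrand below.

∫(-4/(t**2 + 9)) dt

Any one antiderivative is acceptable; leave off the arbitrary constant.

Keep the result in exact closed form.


Answer: -4*atan(t/3)/3.


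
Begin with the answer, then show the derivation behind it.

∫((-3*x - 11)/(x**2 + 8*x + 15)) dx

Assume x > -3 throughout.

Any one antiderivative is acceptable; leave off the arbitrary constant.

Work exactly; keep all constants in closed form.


The answer is -log(x + 3) - 2*log(x + 5).
Step 1. Decompose ∫((-3*x - 11)/(x**2 + 8*x + 15)) dx by partial fractions, (-3*x - 11)/(x**2 + 8*x + 15) = -2/(x + 5) - 1/(x + 3): now ∫(-1/(x + 3)) dx + ∫(-2/(x + 5)) dx.
Step 2. Evaluate the standard form [assuming x > -3]: now -log(x + 3) + ∫(-2/(x + 5)) dx.
Step 3. Evaluate the standard form [assuming x > -5]: now -log(x + 3) - 2*log(x + 5).
Answer: -log(x + 3) - 2*log(x + 5).


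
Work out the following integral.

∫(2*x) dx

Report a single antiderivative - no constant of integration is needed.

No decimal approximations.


Answer: x**2.


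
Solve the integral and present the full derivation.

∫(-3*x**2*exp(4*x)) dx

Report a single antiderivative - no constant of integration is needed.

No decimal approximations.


Step 1. Integrate ∫(-3*x**2*exp(4*x)) dx by parts with u = x**2, dv = (-3*exp(4*x)) dx, so v = -3*exp(4*x)/4: now -3*x**2*exp(4*x)/4 + ∫(3*x*exp(4*x)/2) dx.
Step 2. Integrate ∫(3*x*exp(4*x)/2) dx by parts with u = x, dv = (3*exp(4*x)/2) dx, so v = 3*exp(4*x)/8: now -3*x**2*exp(4*x)/4 + 3*x*exp(4*x)/8 + ∫(-3*exp(4*x)/8) dx.
Step 3. Evaluate the standard form: now -3*x**2*exp(4*x)/4 + 3*x*exp(4*x)/8 - 3*exp(4*x)/32.
Answer: -3*x**2*exp(4*x)/4 + 3*x*exp(4*x)/8 - 3*exp(4*x)/32.


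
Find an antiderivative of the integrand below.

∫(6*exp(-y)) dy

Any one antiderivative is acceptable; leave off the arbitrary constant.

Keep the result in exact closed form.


Answer: -6*exp(-y).


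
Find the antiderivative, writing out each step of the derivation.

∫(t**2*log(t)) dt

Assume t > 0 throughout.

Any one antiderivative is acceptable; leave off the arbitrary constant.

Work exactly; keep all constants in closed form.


Step 1. Integrate ∫(t**2*log(t)) dt by parts with u = log(t), dv = (t**2) dt, so v = t**3/3 [assuming t > 0]: now t**3*log(t)/3 + ∫(-t**2/3) dt.
Step 2. Evaluate the standard form: now t**3*log(t)/3 - t**3/9.
Answer: t**3*log(t)/3 - t**3/9.


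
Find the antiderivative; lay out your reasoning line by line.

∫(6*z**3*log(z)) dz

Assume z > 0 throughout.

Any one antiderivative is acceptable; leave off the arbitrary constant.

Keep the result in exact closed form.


Step 1. Integrate ∫(6*z**3*log(z)) dz by parts with u = log(z), dv = (6*z**3) dz, so v = 3*z**4/2 [assuming z > 0]: now 3*z**4*log(z)/2 + ∫(-3*z**3/2) dz.
Step 2. Evaluate the standard form: now 3*z**4*log(z)/2 - 3*z**4/8.
Answer: 3*z**4*log(z)/2 - 3*z**4/8.


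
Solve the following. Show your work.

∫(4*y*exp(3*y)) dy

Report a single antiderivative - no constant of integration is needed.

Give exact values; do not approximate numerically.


Step 1. Integrate ∫(4*y*exp(3*y)) dy by parts with u = y, dv = (4*exp(3*y)) dy, so v = 4*exp(3*y)/3: now 4*y*exp(3*y)/3 + ∫(-4*exp(3*y)/3) dy.
Step 2. Evaluate the standard form: now 4*y*exp(3*y)/3 - 4*exp(3*y)/9.
Answer: 4*y*exp(3*y)/3 - 4*exp(3*y)/9.


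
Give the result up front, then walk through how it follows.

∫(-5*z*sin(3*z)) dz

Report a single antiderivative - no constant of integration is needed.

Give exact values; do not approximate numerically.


The answer is 5*z*cos(3*z)/3 - 5*sin(3*z)/9.
Step 1. Integrate ∫(-5*z*sin(3*z)) dz by parts with u = z, dv = (-5*sin(3*z)) dz, so v = 5*cos(3*z)/3: now 5*z*cos(3*z)/3 + ∫(-5*cos(3*z)/3) dz.
Step 2. Evaluate the standard form: now 5*z*cos(3*z)/3 - 5*sin(3*z)/9.
Answer: 5*z*cos(3*z)/3 - 5*sin(3*z)/9.
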